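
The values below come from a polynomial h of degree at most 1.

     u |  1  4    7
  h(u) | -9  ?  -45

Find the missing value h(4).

-27

The 2 known points determine the degree-1 polynomial uniquely.
Write h(u) = au + b. Substituting each data point gives a linear system:
  a + b = -9
  7a + b = -45
Solving the system yields a = -6, b = -3.
So h(u) = -6u - 3.
Then h(4) = -27.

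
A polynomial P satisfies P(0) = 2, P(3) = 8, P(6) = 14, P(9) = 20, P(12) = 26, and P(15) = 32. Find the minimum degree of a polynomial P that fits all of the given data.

1

Forward differences of the values at x = 0, 3, 6, 9, 12, 15:
  P  : 2  8  14  20  26  32
  Δ  : 6  6  6  6  6
  Δ^2: 0  0  0  0
  Δ^3: 0  0  0
  Δ^4: 0  0
  Δ^5: 0
The first differences are constant (6) and nonzero, while all higher differences vanish, so the minimal degree is 1.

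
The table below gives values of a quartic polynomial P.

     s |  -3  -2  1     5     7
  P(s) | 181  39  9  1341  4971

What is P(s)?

P(s) = 2s^4 + 3s^2 + 3s + 1

Write P(s) = as^4 + bs^3 + cs^2 + ds + e. Substituting each data point gives a linear system:
  81a - 27b + 9c - 3d + e = 181
  16a - 8b + 4c - 2d + e = 39
  a + b + c + d + e = 9
  625a + 125b + 25c + 5d + e = 1341
  2401a + 343b + 49c + 7d + e = 4971
Solving the system yields a = 2, b = 0, c = 3, d = 3, e = 1.
So P(s) = 2s^4 + 3s^2 + 3s + 1.
Check: P(1) = 9. ✓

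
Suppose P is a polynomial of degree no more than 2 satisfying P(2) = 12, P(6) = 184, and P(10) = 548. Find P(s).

P(s) = 6s^2 - 5s - 2

Using the Lagrange interpolation formula with nodes 2, 6, 10:
  L_0(s) = (s - 6)(s - 10) / 32
  L_1(s) = (s - 2)(s - 10) / -16
  L_2(s) = (s - 2)(s - 6) / 32
Then P(s) = 12·L_0(s) + 184·L_1(s) + 548·L_2(s).
Expanding and collecting terms gives P(s) = 6s² - 5s - 2.
Check: P(6) = 184. ✓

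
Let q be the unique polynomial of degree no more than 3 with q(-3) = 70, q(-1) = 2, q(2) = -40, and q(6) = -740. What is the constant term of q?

Write q(x) = ax^3 + bx^2 + cx + d. Substituting each data point gives a linear system:
  -27a + 9b - 3c + d = 70
  -a + b - c + d = 2
  8a + 4b + 2c + d = -40
  216a + 36b + 6c + d = -740
Solving the system yields a = -3, b = -2, c = -3, d = -2.
So q(x) = -3x^3 - 2x^2 - 3x - 2.
The constant term is -2.

-2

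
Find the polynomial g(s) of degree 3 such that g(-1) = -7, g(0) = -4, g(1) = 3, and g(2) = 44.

g(s) = 5s^3 + 2s^2 - 4

Write g(s) = as^3 + bs^2 + cs + d. Substituting each data point gives a linear system:
  -a + b - c + d = -7
  d = -4
  a + b + c + d = 3
  8a + 4b + 2c + d = 44
Solving the system yields a = 5, b = 2, c = 0, d = -4.
So g(s) = 5s^3 + 2s^2 - 4.
Check: g(0) = -4. ✓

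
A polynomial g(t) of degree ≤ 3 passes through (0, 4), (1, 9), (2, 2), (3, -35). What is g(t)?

g(t) = -3t^3 + 3t^2 + 5t + 4

Write g(t) = at^3 + bt^2 + ct + d. Substituting each data point gives a linear system:
  d = 4
  a + b + c + d = 9
  8a + 4b + 2c + d = 2
  27a + 9b + 3c + d = -35
Solving the system yields a = -3, b = 3, c = 5, d = 4.
So g(t) = -3t^3 + 3t^2 + 5t + 4.
Check: g(1) = 9. ✓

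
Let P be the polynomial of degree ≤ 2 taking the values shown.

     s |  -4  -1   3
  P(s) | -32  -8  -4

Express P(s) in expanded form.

P(s) = -s^2 + 3s - 4

Write P(s) = as^2 + bs + c. Substituting each data point gives a linear system:
  16a - 4b + c = -32
  a - b + c = -8
  9a + 3b + c = -4
Solving the system yields a = -1, b = 3, c = -4.
So P(s) = -s^2 + 3s - 4.
Check: P(3) = -4. ✓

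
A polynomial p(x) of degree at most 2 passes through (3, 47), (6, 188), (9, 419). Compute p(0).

-4

Using the Lagrange interpolation formula with nodes 3, 6, 9:
  L_0(x) = (x - 6)(x - 9) / 18
  L_1(x) = (x - 3)(x - 9) / -9
  L_2(x) = (x - 3)(x - 6) / 18
Then p(x) = 47·L_0(x) + 188·L_1(x) + 419·L_2(x).
Expanding and collecting terms gives p(x) = 5x² + 2x - 4.
Evaluating at x = 0: p(0) = -4.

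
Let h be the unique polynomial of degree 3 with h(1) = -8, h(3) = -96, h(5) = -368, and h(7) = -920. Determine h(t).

h(t) = -2t^3 - 5t^2 + 2t - 3

Write h(t) = at^3 + bt^2 + ct + d. Substituting each data point gives a linear system:
  a + b + c + d = -8
  27a + 9b + 3c + d = -96
  125a + 25b + 5c + d = -368
  343a + 49b + 7c + d = -920
Solving the system yields a = -2, b = -5, c = 2, d = -3.
So h(t) = -2t^3 - 5t^2 + 2t - 3.
Check: h(3) = -96. ✓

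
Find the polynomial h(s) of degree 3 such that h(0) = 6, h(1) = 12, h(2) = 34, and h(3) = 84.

Write h(s) = as^3 + bs^2 + cs + d. Substituting each data point gives a linear system:
  d = 6
  a + b + c + d = 12
  8a + 4b + 2c + d = 34
  27a + 9b + 3c + d = 84
Solving the system yields a = 2, b = 2, c = 2, d = 6.
So h(s) = 2s^3 + 2s^2 + 2s + 6.
Check: h(1) = 12. ✓

h(s) = 2s^3 + 2s^2 + 2s + 6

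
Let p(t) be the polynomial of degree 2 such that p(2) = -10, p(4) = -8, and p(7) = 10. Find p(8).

20

Write p(t) = at^2 + bt + c. Substituting each data point gives a linear system:
  4a + 2b + c = -10
  16a + 4b + c = -8
  49a + 7b + c = 10
Solving the system yields a = 1, b = -5, c = -4.
So p(t) = t^2 - 5t - 4.
Then p(8) = 20.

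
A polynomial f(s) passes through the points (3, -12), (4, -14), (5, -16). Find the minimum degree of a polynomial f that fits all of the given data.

Divided differences on the nodes 3, 4, 5:
  order 0: -12  -14  -16
  order 1: -2  -2
  order 2: 0
The order-1 divided differences are all -2 (nonzero) and every higher order vanishes, so the data lies on a polynomial of degree exactly 1.

1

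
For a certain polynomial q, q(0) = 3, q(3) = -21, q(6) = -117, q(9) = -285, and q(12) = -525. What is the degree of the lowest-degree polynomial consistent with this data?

2

Forward differences of the values at x = 0, 3, 6, 9, 12:
  q  : 3  -21  -117  -285  -525
  Δ  : -24  -96  -168  -240
  Δ^2: -72  -72  -72
  Δ^3: 0  0
  Δ^4: 0
The second differences are constant (-72) and nonzero, while all higher differences vanish, so the minimal degree is 2.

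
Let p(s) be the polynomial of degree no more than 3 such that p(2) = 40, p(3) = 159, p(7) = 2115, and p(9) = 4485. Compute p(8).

3154

Write p(s) = as^3 + bs^2 + cs + d. Substituting each data point gives a linear system:
  8a + 4b + 2c + d = 40
  27a + 9b + 3c + d = 159
  343a + 49b + 7c + d = 2115
  729a + 81b + 9c + d = 4485
Solving the system yields a = 6, b = 2, c = -5, d = -6.
So p(s) = 6s³ + 2s² - 5s - 6.
Then p(8) = 3154.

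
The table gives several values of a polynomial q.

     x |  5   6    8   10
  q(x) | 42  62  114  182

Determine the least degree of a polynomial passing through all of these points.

Divided differences on the nodes 5, 6, 8, 10:
  order 0: 42  62  114  182
  order 1: 20  26  34
  order 2: 2  2
  order 3: 0
The order-2 divided differences are all 2 (nonzero) and every higher order vanishes, so the data lies on a polynomial of degree exactly 2.

2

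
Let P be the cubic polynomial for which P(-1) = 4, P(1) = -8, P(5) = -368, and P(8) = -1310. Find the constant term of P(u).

Write P(u) = au^3 + bu^2 + cu + d. Substituting each data point gives a linear system:
  -a + b - c + d = 4
  a + b + c + d = -8
  125a + 25b + 5c + d = -368
  512a + 64b + 8c + d = -1310
Solving the system yields a = -2, b = -4, c = -4, d = 2.
So P(u) = -2u^3 - 4u^2 - 4u + 2.
The constant term is 2.

2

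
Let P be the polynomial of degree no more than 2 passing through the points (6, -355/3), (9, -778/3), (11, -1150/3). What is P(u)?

Write P(u) = au^2 + bu + c. Substituting each data point gives a linear system:
  36a + 6b + c = -355/3
  81a + 9b + c = -778/3
  121a + 11b + c = -1150/3
Solving the system yields a = -3, b = -2, c = 5/3.
So P(u) = -3u² - 2u + 5/3.
Check: P(6) = -355/3. ✓

P(u) = -3u^2 - 2u + 5/3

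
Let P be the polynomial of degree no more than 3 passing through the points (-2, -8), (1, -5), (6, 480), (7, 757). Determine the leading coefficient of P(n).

2

Write P(n) = an^3 + bn^2 + cn + d. Substituting each data point gives a linear system:
  -8a + 4b - 2c + d = -8
  a + b + c + d = -5
  216a + 36b + 6c + d = 480
  343a + 49b + 7c + d = 757
Solving the system yields a = 2, b = 2, c = -3, d = -6.
So P(n) = 2n^3 + 2n^2 - 3n - 6.
The leading coefficient is 2.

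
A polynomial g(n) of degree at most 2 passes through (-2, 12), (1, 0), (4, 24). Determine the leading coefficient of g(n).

2

Write g(n) = an^2 + bn + c. Substituting each data point gives a linear system:
  4a - 2b + c = 12
  a + b + c = 0
  16a + 4b + c = 24
Solving the system yields a = 2, b = -2, c = 0.
So g(n) = 2n^2 - 2n.
The leading coefficient is 2.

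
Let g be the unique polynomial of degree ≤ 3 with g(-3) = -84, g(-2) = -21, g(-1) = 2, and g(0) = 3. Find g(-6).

Using the Lagrange interpolation formula with nodes -3, -2, -1, 0:
  L_0(x) = (x + 2)(x + 1)x / -6
  L_1(x) = (x + 3)(x + 1)x / 2
  L_2(x) = (x + 3)(x + 2)x / -2
  L_3(x) = (x + 3)(x + 2)(x + 1) / 6
Then g(x) = -84·L_0(x) - 21·L_1(x) + 2·L_2(x) + 3·L_3(x).
Expanding and collecting terms gives g(x) = 3x³ - 2x² - 4x + 3.
Evaluating at x = -6: g(-6) = -693.

-693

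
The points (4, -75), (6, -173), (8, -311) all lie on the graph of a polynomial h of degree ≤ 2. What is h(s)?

Write h(s) = as^2 + bs + c. Substituting each data point gives a linear system:
  16a + 4b + c = -75
  36a + 6b + c = -173
  64a + 8b + c = -311
Solving the system yields a = -5, b = 1, c = 1.
So h(s) = -5s² + s + 1.
Check: h(4) = -75. ✓

h(s) = -5s^2 + s + 1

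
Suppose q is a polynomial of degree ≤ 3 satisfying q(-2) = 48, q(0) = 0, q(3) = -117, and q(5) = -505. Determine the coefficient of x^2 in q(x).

Write q(x) = ax^3 + bx^2 + cx + d. Substituting each data point gives a linear system:
  -8a + 4b - 2c + d = 48
  d = 0
  27a + 9b + 3c + d = -117
  125a + 25b + 5c + d = -505
Solving the system yields a = -4, b = 1, c = -6, d = 0.
So q(x) = -4x^3 + x^2 - 6x.
The coefficient of x^2 is 1.

1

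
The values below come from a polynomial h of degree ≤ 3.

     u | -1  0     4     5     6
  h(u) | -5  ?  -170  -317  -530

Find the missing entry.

The 4 known points determine the degree-3 polynomial uniquely.
Write h(u) = au^3 + bu^2 + cu + d. Substituting each data point gives a linear system:
  -a + b - c + d = -5
  64a + 16b + 4c + d = -170
  125a + 25b + 5c + d = -317
  216a + 36b + 6c + d = -530
Solving the system yields a = -2, b = -3, c = 2, d = -2.
So h(u) = -2u³ - 3u² + 2u - 2.
Then h(0) = -2.

-2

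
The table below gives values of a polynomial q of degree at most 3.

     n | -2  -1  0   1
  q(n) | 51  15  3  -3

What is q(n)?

Write q(n) = an^3 + bn^2 + cn + d. Substituting each data point gives a linear system:
  -8a + 4b - 2c + d = 51
  -a + b - c + d = 15
  d = 3
  a + b + c + d = -3
Solving the system yields a = -3, b = 3, c = -6, d = 3.
So q(n) = -3n^3 + 3n^2 - 6n + 3.
Check: q(-2) = 51. ✓

q(n) = -3n^3 + 3n^2 - 6n + 3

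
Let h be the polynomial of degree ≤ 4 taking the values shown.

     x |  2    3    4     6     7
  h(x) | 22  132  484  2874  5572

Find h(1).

4

Write h(x) = ax^4 + bx^3 + cx^2 + dx + e. Substituting each data point gives a linear system:
  16a + 8b + 4c + 2d + e = 22
  81a + 27b + 9c + 3d + e = 132
  256a + 64b + 16c + 4d + e = 484
  1296a + 216b + 36c + 6d + e = 2874
  2401a + 343b + 49c + 7d + e = 5572
Solving the system yields a = 3, b = -5, c = 1, d = 5, e = 0.
So h(x) = 3x^4 - 5x^3 + x^2 + 5x.
Then h(1) = 4.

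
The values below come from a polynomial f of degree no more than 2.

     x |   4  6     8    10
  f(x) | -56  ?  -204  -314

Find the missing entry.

The 3 known points determine the degree-2 polynomial uniquely.
Write f(x) = ax^2 + bx + c. Substituting each data point gives a linear system:
  16a + 4b + c = -56
  64a + 8b + c = -204
  100a + 10b + c = -314
Solving the system yields a = -3, b = -1, c = -4.
So f(x) = -3x² - x - 4.
Then f(6) = -118.

-118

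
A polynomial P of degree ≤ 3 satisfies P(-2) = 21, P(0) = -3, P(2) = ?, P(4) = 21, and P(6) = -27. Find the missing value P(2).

The 4 known points determine the degree-3 polynomial uniquely.
Write P(u) = au^3 + bu^2 + cu + d. Substituting each data point gives a linear system:
  -8a + 4b - 2c + d = 21
  d = -3
  64a + 16b + 4c + d = 21
  216a + 36b + 6c + d = -27
Solving the system yields a = -1, b = 5, c = 2, d = -3.
So P(u) = -u^3 + 5u^2 + 2u - 3.
Then P(2) = 13.

13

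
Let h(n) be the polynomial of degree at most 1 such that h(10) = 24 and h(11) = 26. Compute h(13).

Using the Lagrange interpolation formula with nodes 10, 11:
  L_0(n) = (n - 11) / -1
  L_1(n) = (n - 10) / 1
Then h(n) = 24·L_0(n) + 26·L_1(n).
Expanding and collecting terms gives h(n) = 2n + 4.
Evaluating at n = 13: h(13) = 30.

30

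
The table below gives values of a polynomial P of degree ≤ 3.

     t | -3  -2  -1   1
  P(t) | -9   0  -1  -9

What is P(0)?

-6

Write P(t) = at^3 + bt^2 + ct + d. Substituting each data point gives a linear system:
  -27a + 9b - 3c + d = -9
  -8a + 4b - 2c + d = 0
  -a + b - c + d = -1
  a + b + c + d = -9
Solving the system yields a = 1, b = 1, c = -5, d = -6.
So P(t) = t³ + t² - 5t - 6.
Then P(0) = -6.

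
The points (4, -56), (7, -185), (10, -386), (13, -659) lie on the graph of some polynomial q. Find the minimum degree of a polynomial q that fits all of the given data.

2

Forward differences of the values at s = 4, 7, 10, 13:
  q  : -56  -185  -386  -659
  Δ  : -129  -201  -273
  Δ^2: -72  -72
  Δ^3: 0
The second differences are constant (-72) and nonzero, while all higher differences vanish, so the minimal degree is 2.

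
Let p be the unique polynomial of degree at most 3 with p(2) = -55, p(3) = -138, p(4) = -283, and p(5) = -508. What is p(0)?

Write p(s) = as^3 + bs^2 + cs + d. Substituting each data point gives a linear system:
  8a + 4b + 2c + d = -55
  27a + 9b + 3c + d = -138
  64a + 16b + 4c + d = -283
  125a + 25b + 5c + d = -508
Solving the system yields a = -3, b = -4, c = -6, d = -3.
So p(s) = -3s^3 - 4s^2 - 6s - 3.
Then p(0) = -3.

-3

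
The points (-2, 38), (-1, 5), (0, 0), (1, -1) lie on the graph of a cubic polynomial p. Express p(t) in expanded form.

Using the Lagrange interpolation formula with nodes -2, -1, 0, 1:
  L_0(t) = (t + 1)t(t - 1) / -6
  L_1(t) = (t + 2)t(t - 1) / 2
  L_2(t) = (t + 2)(t + 1)(t - 1) / -2
  L_3(t) = (t + 2)(t + 1)t / 6
Then p(t) = 38·L_0(t) + 5·L_1(t) + 0·L_2(t) - 1·L_3(t).
Expanding and collecting terms gives p(t) = -4t³ + 2t² + t.
Check: p(1) = -1. ✓

p(t) = -4t^3 + 2t^2 + t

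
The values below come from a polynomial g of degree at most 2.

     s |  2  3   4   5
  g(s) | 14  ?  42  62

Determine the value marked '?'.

26

The 3 known points determine the degree-2 polynomial uniquely.
Write g(s) = as^2 + bs + c. Substituting each data point gives a linear system:
  4a + 2b + c = 14
  16a + 4b + c = 42
  25a + 5b + c = 62
Solving the system yields a = 2, b = 2, c = 2.
So g(s) = 2s² + 2s + 2.
Then g(3) = 26.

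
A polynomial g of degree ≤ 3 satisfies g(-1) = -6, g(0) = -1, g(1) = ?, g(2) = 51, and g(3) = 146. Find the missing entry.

On equispaced nodes a degree-3 polynomial has vanishing fourth forward difference, so
  g(-1) - 4·g(0) + 6·g(1) - 4·g(2) + g(3) = 0.
Substituting the known values and solving for g(1):
  6·g(1) = 60
  g(1) = 10.

10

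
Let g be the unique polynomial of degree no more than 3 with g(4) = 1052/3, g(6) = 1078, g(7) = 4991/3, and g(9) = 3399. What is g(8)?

Write g(x) = ax^3 + bx^2 + cx + d. Substituting each data point gives a linear system:
  64a + 16b + 4c + d = 1052/3
  216a + 36b + 6c + d = 1078
  343a + 49b + 7c + d = 4991/3
  729a + 81b + 9c + d = 3399
Solving the system yields a = 4, b = 6, c = -1/3, d = 0.
So g(x) = 4x^3 + 6x^2 - (1/3)x.
Then g(8) = 7288/3.

7288/3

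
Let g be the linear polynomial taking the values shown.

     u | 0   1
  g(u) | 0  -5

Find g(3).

Using the Lagrange interpolation formula with nodes 0, 1:
  L_0(u) = (u - 1) / -1
  L_1(u) = u / 1
Then g(u) = 0·L_0(u) - 5·L_1(u).
Expanding and collecting terms gives g(u) = -5u.
Evaluating at u = 3: g(3) = -15.

-15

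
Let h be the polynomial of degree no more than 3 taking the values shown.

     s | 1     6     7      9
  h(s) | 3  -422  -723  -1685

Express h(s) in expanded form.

Write h(s) = as^3 + bs^2 + cs + d. Substituting each data point gives a linear system:
  a + b + c + d = 3
  216a + 36b + 6c + d = -422
  343a + 49b + 7c + d = -723
  729a + 81b + 9c + d = -1685
Solving the system yields a = -3, b = 6, c = 2, d = -2.
So h(s) = -3s^3 + 6s^2 + 2s - 2.
Check: h(6) = -422. ✓

h(s) = -3s^3 + 6s^2 + 2s - 2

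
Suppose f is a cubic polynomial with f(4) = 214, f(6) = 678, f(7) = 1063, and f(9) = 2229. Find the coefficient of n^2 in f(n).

0

Write f(n) = an^3 + bn^2 + cn + d. Substituting each data point gives a linear system:
  64a + 16b + 4c + d = 214
  216a + 36b + 6c + d = 678
  343a + 49b + 7c + d = 1063
  729a + 81b + 9c + d = 2229
Solving the system yields a = 3, b = 0, c = 4, d = 6.
So f(n) = 3n^3 + 4n + 6.
The coefficient of n^2 is 0.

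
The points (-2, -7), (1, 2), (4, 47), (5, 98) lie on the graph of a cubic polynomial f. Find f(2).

5

Using the Lagrange interpolation formula with nodes -2, 1, 4, 5:
  L_0(t) = (t - 1)(t - 4)(t - 5) / -126
  L_1(t) = (t + 2)(t - 4)(t - 5) / 36
  L_2(t) = (t + 2)(t - 1)(t - 5) / -18
  L_3(t) = (t + 2)(t - 1)(t - 4) / 28
Then f(t) = -7·L_0(t) + 2·L_1(t) + 47·L_2(t) + 98·L_3(t).
Expanding and collecting terms gives f(t) = t³ - t² - t + 3.
Evaluating at t = 2: f(2) = 5.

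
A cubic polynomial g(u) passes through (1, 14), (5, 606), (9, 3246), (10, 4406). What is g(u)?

g(u) = 4u^3 + 4u^2 + 6

Write g(u) = au^3 + bu^2 + cu + d. Substituting each data point gives a linear system:
  a + b + c + d = 14
  125a + 25b + 5c + d = 606
  729a + 81b + 9c + d = 3246
  1000a + 100b + 10c + d = 4406
Solving the system yields a = 4, b = 4, c = 0, d = 6.
So g(u) = 4u^3 + 4u^2 + 6.
Check: g(10) = 4406. ✓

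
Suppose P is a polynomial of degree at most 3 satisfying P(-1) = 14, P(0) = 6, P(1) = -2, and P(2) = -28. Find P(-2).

Write P(s) = as^3 + bs^2 + cs + d. Substituting each data point gives a linear system:
  -a + b - c + d = 14
  d = 6
  a + b + c + d = -2
  8a + 4b + 2c + d = -28
Solving the system yields a = -3, b = 0, c = -5, d = 6.
So P(s) = -3s³ - 5s + 6.
Then P(-2) = 40.

40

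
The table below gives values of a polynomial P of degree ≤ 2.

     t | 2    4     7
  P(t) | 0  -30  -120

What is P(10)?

Write P(t) = at^2 + bt + c. Substituting each data point gives a linear system:
  4a + 2b + c = 0
  16a + 4b + c = -30
  49a + 7b + c = -120
Solving the system yields a = -3, b = 3, c = 6.
So P(t) = -3t² + 3t + 6.
Then P(10) = -264.

-264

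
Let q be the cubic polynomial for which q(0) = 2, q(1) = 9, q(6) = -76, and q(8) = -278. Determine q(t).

Using the Lagrange interpolation formula with nodes 0, 1, 6, 8:
  L_0(t) = (t - 1)(t - 6)(t - 8) / -48
  L_1(t) = t(t - 6)(t - 8) / 35
  L_2(t) = t(t - 1)(t - 8) / -60
  L_3(t) = t(t - 1)(t - 6) / 112
Then q(t) = 2·L_0(t) + 9·L_1(t) - 76·L_2(t) - 278·L_3(t).
Expanding and collecting terms gives q(t) = -t^3 + 3t^2 + 5t + 2.
Check: q(6) = -76. ✓

q(t) = -t^3 + 3t^2 + 5t + 2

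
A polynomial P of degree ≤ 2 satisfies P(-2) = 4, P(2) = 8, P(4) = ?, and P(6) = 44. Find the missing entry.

The 3 known points determine the degree-2 polynomial uniquely.
Write P(n) = an^2 + bn + c. Substituting each data point gives a linear system:
  4a - 2b + c = 4
  4a + 2b + c = 8
  36a + 6b + c = 44
Solving the system yields a = 1, b = 1, c = 2.
So P(n) = n² + n + 2.
Then P(4) = 22.

22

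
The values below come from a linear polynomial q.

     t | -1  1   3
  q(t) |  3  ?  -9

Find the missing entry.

On equispaced nodes a degree-1 polynomial has vanishing second forward difference, so
  q(-1) - 2·q(1) + q(3) = 0.
Substituting the known values and solving for q(1):
  -2·q(1) = 6
  q(1) = -3.

-3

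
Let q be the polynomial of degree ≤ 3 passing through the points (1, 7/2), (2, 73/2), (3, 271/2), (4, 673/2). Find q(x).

Write q(x) = ax^3 + bx^2 + cx + d. Substituting each data point gives a linear system:
  a + b + c + d = 7/2
  8a + 4b + 2c + d = 73/2
  27a + 9b + 3c + d = 271/2
  64a + 16b + 4c + d = 673/2
Solving the system yields a = 6, b = -3, c = 0, d = 1/2.
So q(x) = 6x^3 - 3x^2 + 1/2.
Check: q(3) = 271/2. ✓

q(x) = 6x^3 - 3x^2 + 1/2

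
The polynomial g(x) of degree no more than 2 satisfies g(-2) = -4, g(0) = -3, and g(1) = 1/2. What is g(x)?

Write g(x) = ax^2 + bx + c. Substituting each data point gives a linear system:
  4a - 2b + c = -4
  c = -3
  a + b + c = 1/2
Solving the system yields a = 1, b = 5/2, c = -3.
So g(x) = x^2 + (5/2)x - 3.
Check: g(-2) = -4. ✓

g(x) = x^2 + (5/2)x - 3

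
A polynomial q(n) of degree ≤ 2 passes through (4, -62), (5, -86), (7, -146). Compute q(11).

Write q(n) = an^2 + bn + c. Substituting each data point gives a linear system:
  16a + 4b + c = -62
  25a + 5b + c = -86
  49a + 7b + c = -146
Solving the system yields a = -2, b = -6, c = -6.
So q(n) = -2n^2 - 6n - 6.
Then q(11) = -314.

-314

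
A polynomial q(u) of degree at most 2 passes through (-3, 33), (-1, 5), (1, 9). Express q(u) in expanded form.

q(u) = 4u^2 + 2u + 3

Write q(u) = au^2 + bu + c. Substituting each data point gives a linear system:
  9a - 3b + c = 33
  a - b + c = 5
  a + b + c = 9
Solving the system yields a = 4, b = 2, c = 3.
So q(u) = 4u^2 + 2u + 3.
Check: q(-1) = 5. ✓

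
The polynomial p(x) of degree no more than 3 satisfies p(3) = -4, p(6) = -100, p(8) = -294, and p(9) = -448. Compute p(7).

-180

Write p(x) = ax^3 + bx^2 + cx + d. Substituting each data point gives a linear system:
  27a + 9b + 3c + d = -4
  216a + 36b + 6c + d = -100
  512a + 64b + 8c + d = -294
  729a + 81b + 9c + d = -448
Solving the system yields a = -1, b = 4, c = -5, d = 2.
So p(x) = -x³ + 4x² - 5x + 2.
Then p(7) = -180.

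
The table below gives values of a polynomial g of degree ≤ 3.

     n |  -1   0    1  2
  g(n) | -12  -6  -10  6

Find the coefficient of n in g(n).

Write g(n) = an^3 + bn^2 + cn + d. Substituting each data point gives a linear system:
  -a + b - c + d = -12
  d = -6
  a + b + c + d = -10
  8a + 4b + 2c + d = 6
Solving the system yields a = 5, b = -5, c = -4, d = -6.
So g(n) = 5n³ - 5n² - 4n - 6.
The coefficient of n is -4.

-4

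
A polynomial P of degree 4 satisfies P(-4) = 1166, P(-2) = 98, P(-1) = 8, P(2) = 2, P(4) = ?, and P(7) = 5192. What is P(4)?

398

The 5 known points determine the degree-4 polynomial uniquely.
Write P(t) = at^4 + bt^3 + ct^2 + dt + e. Substituting each data point gives a linear system:
  256a - 64b + 16c - 4d + e = 1166
  16a - 8b + 4c - 2d + e = 98
  a - b + c - d + e = 8
  16a + 8b + 4c + 2d + e = 2
  2401a + 343b + 49c + 7d + e = 5192
Solving the system yields a = 3, b = -6, c = 1, d = 0, e = -2.
So P(t) = 3t^4 - 6t^3 + t^2 - 2.
Then P(4) = 398.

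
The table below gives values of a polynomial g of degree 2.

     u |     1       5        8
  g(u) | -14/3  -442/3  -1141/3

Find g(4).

-281/3

Using the Lagrange interpolation formula with nodes 1, 5, 8:
  L_0(u) = (u - 5)(u - 8) / 28
  L_1(u) = (u - 1)(u - 8) / -12
  L_2(u) = (u - 1)(u - 5) / 21
Then g(u) = -14/3·L_0(u) - 442/3·L_1(u) - 1141/3·L_2(u).
Expanding and collecting terms gives g(u) = -6u^2 + (1/3)u + 1.
Evaluating at u = 4: g(4) = -281/3.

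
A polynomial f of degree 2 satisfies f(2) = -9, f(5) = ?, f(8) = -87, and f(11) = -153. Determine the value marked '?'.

The 3 known points determine the degree-2 polynomial uniquely.
Write f(n) = an^2 + bn + c. Substituting each data point gives a linear system:
  4a + 2b + c = -9
  64a + 8b + c = -87
  121a + 11b + c = -153
Solving the system yields a = -1, b = -3, c = 1.
So f(n) = -n^2 - 3n + 1.
Then f(5) = -39.

-39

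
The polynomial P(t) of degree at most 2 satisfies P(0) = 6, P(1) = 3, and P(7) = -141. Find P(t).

P(t) = -3t^2 + 6

Write P(t) = at^2 + bt + c. Substituting each data point gives a linear system:
  c = 6
  a + b + c = 3
  49a + 7b + c = -141
Solving the system yields a = -3, b = 0, c = 6.
So P(t) = -3t^2 + 6.
Check: P(1) = 3. ✓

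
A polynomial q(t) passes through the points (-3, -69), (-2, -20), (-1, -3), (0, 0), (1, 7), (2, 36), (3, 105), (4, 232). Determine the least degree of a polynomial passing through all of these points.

3

Forward differences of the values at t = -3, -2, -1, 0, 1, 2, 3, 4:
  q  : -69  -20  -3  0  7  36  105  232
  Δ  : 49  17  3  7  29  69  127
  Δ^2: -32  -14  4  22  40  58
  Δ^3: 18  18  18  18  18
  Δ^4: 0  0  0  0
  Δ^5: 0  0  0
  Δ^6: 0  0
  Δ^7: 0
The third differences are constant (18) and nonzero, while all higher differences vanish, so the minimal degree is 3.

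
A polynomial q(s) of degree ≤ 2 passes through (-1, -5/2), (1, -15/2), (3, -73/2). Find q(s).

q(s) = -3s^2 - (5/2)s - 2

Write q(s) = as^2 + bs + c. Substituting each data point gives a linear system:
  a - b + c = -5/2
  a + b + c = -15/2
  9a + 3b + c = -73/2
Solving the system yields a = -3, b = -5/2, c = -2.
So q(s) = -3s^2 - (5/2)s - 2.
Check: q(1) = -15/2. ✓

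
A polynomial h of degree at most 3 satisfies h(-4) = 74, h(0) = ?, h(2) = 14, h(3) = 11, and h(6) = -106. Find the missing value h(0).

The 4 known points determine the degree-3 polynomial uniquely.
Write h(x) = ax^3 + bx^2 + cx + d. Substituting each data point gives a linear system:
  -64a + 16b - 4c + d = 74
  8a + 4b + 2c + d = 14
  27a + 9b + 3c + d = 11
  216a + 36b + 6c + d = -106
Solving the system yields a = -1, b = 2, c = 6, d = 2.
So h(x) = -x^3 + 2x^2 + 6x + 2.
Then h(0) = 2.

2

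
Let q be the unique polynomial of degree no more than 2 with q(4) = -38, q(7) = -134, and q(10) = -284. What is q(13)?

Forward differences of the values at n = 4, 7, 10:
  q  : -38  -134  -284
  Δ  : -96  -150
  Δ^2: -54
The second differences are constant, confirming degree 2.
Interpolating (Newton forward form) and evaluating at n = 13 gives q(13) = -488.

-488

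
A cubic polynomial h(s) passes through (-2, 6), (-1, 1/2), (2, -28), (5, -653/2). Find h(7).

-1671/2

Using the Lagrange interpolation formula with nodes -2, -1, 2, 5:
  L_0(s) = (s + 1)(s - 2)(s - 5) / -28
  L_1(s) = (s + 2)(s - 2)(s - 5) / 18
  L_2(s) = (s + 2)(s + 1)(s - 5) / -36
  L_3(s) = (s + 2)(s + 1)(s - 2) / 126
Then h(s) = 6·L_0(s) + 1/2·L_1(s) - 28·L_2(s) - 653/2·L_3(s).
Expanding and collecting terms gives h(s) = -2s³ - 3s² - (1/2)s + 1.
Evaluating at s = 7: h(7) = -1671/2.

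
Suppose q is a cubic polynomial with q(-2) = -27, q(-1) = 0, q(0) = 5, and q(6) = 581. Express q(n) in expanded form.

Write q(n) = an^3 + bn^2 + cn + d. Substituting each data point gives a linear system:
  -8a + 4b - 2c + d = -27
  -a + b - c + d = 0
  d = 5
  216a + 36b + 6c + d = 581
Solving the system yields a = 3, b = -2, c = 0, d = 5.
So q(n) = 3n^3 - 2n^2 + 5.
Check: q(6) = 581. ✓

q(n) = 3n^3 - 2n^2 + 5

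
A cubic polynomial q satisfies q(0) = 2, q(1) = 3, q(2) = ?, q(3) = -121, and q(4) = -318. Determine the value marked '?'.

-26

The 4 known points determine the degree-3 polynomial uniquely.
Write q(s) = as^3 + bs^2 + cs + d. Substituting each data point gives a linear system:
  d = 2
  a + b + c + d = 3
  27a + 9b + 3c + d = -121
  64a + 16b + 4c + d = -318
Solving the system yields a = -6, b = 3, c = 4, d = 2.
So q(s) = -6s^3 + 3s^2 + 4s + 2.
Then q(2) = -26.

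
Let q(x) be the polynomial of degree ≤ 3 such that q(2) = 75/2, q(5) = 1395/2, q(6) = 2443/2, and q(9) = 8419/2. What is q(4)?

Using the Lagrange interpolation formula with nodes 2, 5, 6, 9:
  L_0(x) = (x - 5)(x - 6)(x - 9) / -84
  L_1(x) = (x - 2)(x - 6)(x - 9) / 12
  L_2(x) = (x - 2)(x - 5)(x - 9) / -12
  L_3(x) = (x - 2)(x - 5)(x - 6) / 84
Then q(x) = 75/2·L_0(x) + 1395/2·L_1(x) + 2443/2·L_2(x) + 8419/2·L_3(x).
Expanding and collecting terms gives q(x) = 6x³ - 2x² - 5/2.
Evaluating at x = 4: q(4) = 699/2.

699/2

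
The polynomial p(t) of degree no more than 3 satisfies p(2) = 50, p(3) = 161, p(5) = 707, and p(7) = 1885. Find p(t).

p(t) = 5t^3 + 4t^2 - 4t + 2

Write p(t) = at^3 + bt^2 + ct + d. Substituting each data point gives a linear system:
  8a + 4b + 2c + d = 50
  27a + 9b + 3c + d = 161
  125a + 25b + 5c + d = 707
  343a + 49b + 7c + d = 1885
Solving the system yields a = 5, b = 4, c = -4, d = 2.
So p(t) = 5t³ + 4t² - 4t + 2.
Check: p(2) = 50. ✓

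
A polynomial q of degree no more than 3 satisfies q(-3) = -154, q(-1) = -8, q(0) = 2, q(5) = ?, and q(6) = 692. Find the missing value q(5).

The 4 known points determine the degree-3 polynomial uniquely.
Write q(n) = an^3 + bn^2 + cn + d. Substituting each data point gives a linear system:
  -27a + 9b - 3c + d = -154
  -a + b - c + d = -8
  d = 2
  216a + 36b + 6c + d = 692
Solving the system yields a = 4, b = -5, c = 1, d = 2.
So q(n) = 4n³ - 5n² + n + 2.
Then q(5) = 382.

382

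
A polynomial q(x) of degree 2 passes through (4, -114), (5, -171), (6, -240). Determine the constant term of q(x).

Write q(x) = ax^2 + bx + c. Substituting each data point gives a linear system:
  16a + 4b + c = -114
  25a + 5b + c = -171
  36a + 6b + c = -240
Solving the system yields a = -6, b = -3, c = -6.
So q(x) = -6x^2 - 3x - 6.
The constant term is -6.

-6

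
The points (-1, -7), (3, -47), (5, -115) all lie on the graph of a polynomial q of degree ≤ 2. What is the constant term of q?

-5

Write q(u) = au^2 + bu + c. Substituting each data point gives a linear system:
  a - b + c = -7
  9a + 3b + c = -47
  25a + 5b + c = -115
Solving the system yields a = -4, b = -2, c = -5.
So q(u) = -4u^2 - 2u - 5.
The constant term is -5.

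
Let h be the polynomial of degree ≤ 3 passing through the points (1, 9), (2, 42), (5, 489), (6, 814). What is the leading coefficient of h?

3

Write h(t) = at^3 + bt^2 + ct + d. Substituting each data point gives a linear system:
  a + b + c + d = 9
  8a + 4b + 2c + d = 42
  125a + 25b + 5c + d = 489
  216a + 36b + 6c + d = 814
Solving the system yields a = 3, b = 5, c = -3, d = 4.
So h(t) = 3t³ + 5t² - 3t + 4.
The leading coefficient is 3.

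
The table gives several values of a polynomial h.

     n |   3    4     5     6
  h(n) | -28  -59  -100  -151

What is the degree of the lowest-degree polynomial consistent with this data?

2

Forward differences of the values at n = 3, 4, 5, 6:
  h  : -28  -59  -100  -151
  Δ  : -31  -41  -51
  Δ^2: -10  -10
  Δ^3: 0
The second differences are constant (-10) and nonzero, while all higher differences vanish, so the minimal degree is 2.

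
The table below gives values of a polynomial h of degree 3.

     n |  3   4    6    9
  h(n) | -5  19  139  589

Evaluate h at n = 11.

Using the Lagrange interpolation formula with nodes 3, 4, 6, 9:
  L_0(n) = (n - 4)(n - 6)(n - 9) / -18
  L_1(n) = (n - 3)(n - 6)(n - 9) / 10
  L_2(n) = (n - 3)(n - 4)(n - 9) / -18
  L_3(n) = (n - 3)(n - 4)(n - 6) / 90
Then h(n) = -5·L_0(n) + 19·L_1(n) + 139·L_2(n) + 589·L_3(n).
Expanding and collecting terms gives h(n) = n^3 - n^2 - 6n - 5.
Evaluating at n = 11: h(11) = 1139.

1139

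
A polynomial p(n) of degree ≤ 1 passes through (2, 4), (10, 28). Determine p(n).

p(n) = 3n - 2

Write p(n) = an + b. Substituting each data point gives a linear system:
  2a + b = 4
  10a + b = 28
Solving the system yields a = 3, b = -2.
So p(n) = 3n - 2.
Check: p(2) = 4. ✓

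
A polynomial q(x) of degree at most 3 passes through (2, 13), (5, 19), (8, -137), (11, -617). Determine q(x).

q(x) = -x^3 + 6x^2 - x - 1

Write q(x) = ax^3 + bx^2 + cx + d. Substituting each data point gives a linear system:
  8a + 4b + 2c + d = 13
  125a + 25b + 5c + d = 19
  512a + 64b + 8c + d = -137
  1331a + 121b + 11c + d = -617
Solving the system yields a = -1, b = 6, c = -1, d = -1.
So q(x) = -x^3 + 6x^2 - x - 1.
Check: q(8) = -137. ✓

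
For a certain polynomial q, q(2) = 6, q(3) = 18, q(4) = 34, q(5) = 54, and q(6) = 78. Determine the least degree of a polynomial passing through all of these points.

Forward differences of the values at s = 2, 3, 4, 5, 6:
  q  : 6  18  34  54  78
  Δ  : 12  16  20  24
  Δ^2: 4  4  4
  Δ^3: 0  0
  Δ^4: 0
The second differences are constant (4) and nonzero, while all higher differences vanish, so the minimal degree is 2.

2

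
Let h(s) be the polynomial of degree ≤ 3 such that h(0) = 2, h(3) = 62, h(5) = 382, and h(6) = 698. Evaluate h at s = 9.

Write h(s) = as^3 + bs^2 + cs + d. Substituting each data point gives a linear system:
  d = 2
  27a + 9b + 3c + d = 62
  125a + 25b + 5c + d = 382
  216a + 36b + 6c + d = 698
Solving the system yields a = 4, b = -4, c = -4, d = 2.
So h(s) = 4s³ - 4s² - 4s + 2.
Then h(9) = 2558.

2558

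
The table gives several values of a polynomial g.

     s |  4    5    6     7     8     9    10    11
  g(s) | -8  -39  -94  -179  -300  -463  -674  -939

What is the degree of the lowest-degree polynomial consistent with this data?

3

Forward differences of the values at s = 4, 5, 6, 7, 8, 9, 10, 11:
  g  : -8  -39  -94  -179  -300  -463  -674  -939
  Δ  : -31  -55  -85  -121  -163  -211  -265
  Δ^2: -24  -30  -36  -42  -48  -54
  Δ^3: -6  -6  -6  -6  -6
  Δ^4: 0  0  0  0
  Δ^5: 0  0  0
  Δ^6: 0  0
  Δ^7: 0
The third differences are constant (-6) and nonzero, while all higher differences vanish, so the minimal degree is 3.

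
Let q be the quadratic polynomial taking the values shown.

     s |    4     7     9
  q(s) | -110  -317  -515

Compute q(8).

-410

Using the Lagrange interpolation formula with nodes 4, 7, 9:
  L_0(s) = (s - 7)(s - 9) / 15
  L_1(s) = (s - 4)(s - 9) / -6
  L_2(s) = (s - 4)(s - 7) / 10
Then q(s) = -110·L_0(s) - 317·L_1(s) - 515·L_2(s).
Expanding and collecting terms gives q(s) = -6s^2 - 3s - 2.
Evaluating at s = 8: q(8) = -410.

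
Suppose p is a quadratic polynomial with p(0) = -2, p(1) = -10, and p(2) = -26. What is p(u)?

Write p(u) = au^2 + bu + c. Substituting each data point gives a linear system:
  c = -2
  a + b + c = -10
  4a + 2b + c = -26
Solving the system yields a = -4, b = -4, c = -2.
So p(u) = -4u^2 - 4u - 2.
Check: p(1) = -10. ✓

p(u) = -4u^2 - 4u - 2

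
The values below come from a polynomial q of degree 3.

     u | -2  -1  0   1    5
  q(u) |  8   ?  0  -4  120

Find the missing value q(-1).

6

The 4 known points determine the degree-3 polynomial uniquely.
Write q(u) = au^3 + bu^2 + cu + d. Substituting each data point gives a linear system:
  -8a + 4b - 2c + d = 8
  d = 0
  a + b + c + d = -4
  125a + 25b + 5c + d = 120
Solving the system yields a = 1, b = 1, c = -6, d = 0.
So q(u) = u^3 + u^2 - 6u.
Then q(-1) = 6.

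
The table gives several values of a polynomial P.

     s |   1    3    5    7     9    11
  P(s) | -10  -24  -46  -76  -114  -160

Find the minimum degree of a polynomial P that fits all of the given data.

2

Forward differences of the values at s = 1, 3, 5, 7, 9, 11:
  P  : -10  -24  -46  -76  -114  -160
  Δ  : -14  -22  -30  -38  -46
  Δ^2: -8  -8  -8  -8
  Δ^3: 0  0  0
  Δ^4: 0  0
  Δ^5: 0
The second differences are constant (-8) and nonzero, while all higher differences vanish, so the minimal degree is 2.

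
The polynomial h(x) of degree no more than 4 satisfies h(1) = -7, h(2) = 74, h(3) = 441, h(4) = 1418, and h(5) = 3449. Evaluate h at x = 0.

-6

Forward differences of the values at x = 1, 2, 3, 4, 5:
  h  : -7  74  441  1418  3449
  Δ  : 81  367  977  2031
  Δ^2: 286  610  1054
  Δ^3: 324  444
  Δ^4: 120
The fourth differences are constant, confirming degree 4.
Interpolating (Newton forward form) and evaluating at x = 0 gives h(0) = -6.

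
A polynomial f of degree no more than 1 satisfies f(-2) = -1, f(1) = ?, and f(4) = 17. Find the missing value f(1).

8

The 2 known points determine the degree-1 polynomial uniquely.
Write f(x) = ax + b. Substituting each data point gives a linear system:
  -2a + b = -1
  4a + b = 17
Solving the system yields a = 3, b = 5.
So f(x) = 3x + 5.
Then f(1) = 8.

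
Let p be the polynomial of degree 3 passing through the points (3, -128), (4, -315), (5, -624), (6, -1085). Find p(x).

p(x) = -5x^3 - x^2 + 5x + 1

Write p(x) = ax^3 + bx^2 + cx + d. Substituting each data point gives a linear system:
  27a + 9b + 3c + d = -128
  64a + 16b + 4c + d = -315
  125a + 25b + 5c + d = -624
  216a + 36b + 6c + d = -1085
Solving the system yields a = -5, b = -1, c = 5, d = 1.
So p(x) = -5x^3 - x^2 + 5x + 1.
Check: p(4) = -315. ✓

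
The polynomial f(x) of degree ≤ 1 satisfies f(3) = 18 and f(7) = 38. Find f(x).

Using the Lagrange interpolation formula with nodes 3, 7:
  L_0(x) = (x - 7) / -4
  L_1(x) = (x - 3) / 4
Then f(x) = 18·L_0(x) + 38·L_1(x).
Expanding and collecting terms gives f(x) = 5x + 3.
Check: f(3) = 18. ✓

f(x) = 5x + 3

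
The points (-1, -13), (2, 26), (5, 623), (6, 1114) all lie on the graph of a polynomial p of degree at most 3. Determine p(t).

p(t) = 6t^3 - 5t^2 - 2

Using the Lagrange interpolation formula with nodes -1, 2, 5, 6:
  L_0(t) = (t - 2)(t - 5)(t - 6) / -126
  L_1(t) = (t + 1)(t - 5)(t - 6) / 36
  L_2(t) = (t + 1)(t - 2)(t - 6) / -18
  L_3(t) = (t + 1)(t - 2)(t - 5) / 28
Then p(t) = -13·L_0(t) + 26·L_1(t) + 623·L_2(t) + 1114·L_3(t).
Expanding and collecting terms gives p(t) = 6t^3 - 5t^2 - 2.
Check: p(6) = 1114. ✓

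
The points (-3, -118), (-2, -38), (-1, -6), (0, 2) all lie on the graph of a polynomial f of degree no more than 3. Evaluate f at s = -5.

-518

Write f(s) = as^3 + bs^2 + cs + d. Substituting each data point gives a linear system:
  -27a + 9b - 3c + d = -118
  -8a + 4b - 2c + d = -38
  -a + b - c + d = -6
  d = 2
Solving the system yields a = 4, b = 0, c = 4, d = 2.
So f(s) = 4s³ + 4s + 2.
Then f(-5) = -518.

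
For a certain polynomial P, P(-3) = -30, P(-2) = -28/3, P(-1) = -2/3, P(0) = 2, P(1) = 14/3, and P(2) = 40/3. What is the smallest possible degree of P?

Forward differences of the values at u = -3, -2, -1, 0, 1, 2:
  P  : -30  -28/3  -2/3  2  14/3  40/3
  Δ  : 62/3  26/3  8/3  8/3  26/3
  Δ^2: -12  -6  0  6
  Δ^3: 6  6  6
  Δ^4: 0  0
  Δ^5: 0
The third differences are constant (6) and nonzero, while all higher differences vanish, so the minimal degree is 3.

3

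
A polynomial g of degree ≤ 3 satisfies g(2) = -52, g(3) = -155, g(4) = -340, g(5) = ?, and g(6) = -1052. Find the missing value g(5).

-631

On equispaced nodes a degree-3 polynomial has vanishing fourth forward difference, so
  g(2) - 4·g(3) + 6·g(4) - 4·g(5) + g(6) = 0.
Substituting the known values and solving for g(5):
  -4·g(5) = 2524
  g(5) = -631.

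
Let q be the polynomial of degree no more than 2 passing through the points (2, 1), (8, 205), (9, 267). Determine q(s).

q(s) = 4s^2 - 6s - 3

Using the Lagrange interpolation formula with nodes 2, 8, 9:
  L_0(s) = (s - 8)(s - 9) / 42
  L_1(s) = (s - 2)(s - 9) / -6
  L_2(s) = (s - 2)(s - 8) / 7
Then q(s) = 1·L_0(s) + 205·L_1(s) + 267·L_2(s).
Expanding and collecting terms gives q(s) = 4s^2 - 6s - 3.
Check: q(8) = 205. ✓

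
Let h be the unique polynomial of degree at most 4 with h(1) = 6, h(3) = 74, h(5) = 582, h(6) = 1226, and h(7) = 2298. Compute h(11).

14346

Using the Lagrange interpolation formula with nodes 1, 3, 5, 6, 7:
  L_0(t) = (t - 3)(t - 5)(t - 6)(t - 7) / 240
  L_1(t) = (t - 1)(t - 5)(t - 6)(t - 7) / -48
  L_2(t) = (t - 1)(t - 3)(t - 6)(t - 7) / 16
  L_3(t) = (t - 1)(t - 3)(t - 5)(t - 7) / -15
  L_4(t) = (t - 1)(t - 3)(t - 5)(t - 6) / 48
Then h(t) = 6·L_0(t) + 74·L_1(t) + 582·L_2(t) + 1226·L_3(t) + 2298·L_4(t).
Expanding and collecting terms gives h(t) = t^4 - 3t^2 + 6t + 2.
Evaluating at t = 11: h(11) = 14346.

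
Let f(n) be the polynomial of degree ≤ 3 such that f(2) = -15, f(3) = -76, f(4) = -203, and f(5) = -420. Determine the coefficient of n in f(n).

0

Write f(n) = an^3 + bn^2 + cn + d. Substituting each data point gives a linear system:
  8a + 4b + 2c + d = -15
  27a + 9b + 3c + d = -76
  64a + 16b + 4c + d = -203
  125a + 25b + 5c + d = -420
Solving the system yields a = -4, b = 3, c = 0, d = 5.
So f(n) = -4n³ + 3n² + 5.
The coefficient of n is 0.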